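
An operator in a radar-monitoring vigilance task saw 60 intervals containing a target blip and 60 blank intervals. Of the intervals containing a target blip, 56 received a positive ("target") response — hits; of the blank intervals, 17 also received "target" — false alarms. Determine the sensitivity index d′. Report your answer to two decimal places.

d′ = 2.07

H = 56/60 = 0.9333
FA = 17/60 = 0.2833
z(H) = 1.501
z(FA) = -0.573
d' = z(H) − z(FA) = 1.501 − (-0.573) = 2.074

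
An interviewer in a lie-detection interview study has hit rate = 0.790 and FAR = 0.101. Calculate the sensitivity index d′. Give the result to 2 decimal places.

d′ = 2.08

z(0.790) = 0.806, z(0.101) = -1.276
d' = z(H) − z(FA) = 0.806 − (-1.276) = 2.082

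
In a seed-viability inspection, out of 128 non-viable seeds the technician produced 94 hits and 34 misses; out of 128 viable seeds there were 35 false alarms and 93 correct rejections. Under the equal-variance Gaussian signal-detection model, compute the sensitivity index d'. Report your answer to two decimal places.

d' = 1.23

H = 94/128 = 0.7344
FA = 35/128 = 0.2734
Φ⁻¹(0.7344) = 0.6262, Φ⁻¹(0.2734) = -0.6026
d' = z(H) − z(FA) = 0.6262 − (-0.6026) = 1.2288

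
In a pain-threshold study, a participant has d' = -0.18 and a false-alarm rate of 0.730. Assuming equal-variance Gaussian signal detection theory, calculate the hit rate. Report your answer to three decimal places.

hit rate = 0.667

z(false-alarm rate) = z(0.730) = 0.6128
z(H) = z(FA) + d' = 0.6128 + (-0.18) = 0.4328
hit rate = Φ(0.4328) = 0.6674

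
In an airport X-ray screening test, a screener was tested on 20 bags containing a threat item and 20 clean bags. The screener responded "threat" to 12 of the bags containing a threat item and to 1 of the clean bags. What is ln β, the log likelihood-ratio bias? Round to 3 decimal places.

ln β = 1.321

H = 12/20 = 0.6000
FA = 1/20 = 0.0500
z(H) = 0.2533
z(FA) = -1.6449
ln β = −½·[z(H)² − z(FA)²] = −0.5 × (0.0642 − 2.7057) = 1.32075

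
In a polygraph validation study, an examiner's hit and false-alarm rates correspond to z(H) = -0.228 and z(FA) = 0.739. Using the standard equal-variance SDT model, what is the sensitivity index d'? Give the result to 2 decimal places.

d' = z(H) − z(FA) = -0.228 − 0.739 = -0.967

d' = -0.97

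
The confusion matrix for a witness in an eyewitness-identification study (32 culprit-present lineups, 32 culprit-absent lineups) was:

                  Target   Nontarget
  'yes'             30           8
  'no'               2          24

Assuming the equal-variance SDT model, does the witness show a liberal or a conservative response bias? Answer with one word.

liberal

z(H) = 1.534, z(FA) = -0.674
c = −½·(z(H) + z(FA)) = -0.430
c < 0 → liberal criterion (biased toward responding “yes”).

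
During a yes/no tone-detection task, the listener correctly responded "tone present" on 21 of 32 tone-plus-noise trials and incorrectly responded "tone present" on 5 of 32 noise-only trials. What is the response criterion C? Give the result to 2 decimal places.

C = 0.30

H = 21/32 = 0.6562
FA = 5/32 = 0.1562
z(0.6562) = 0.402, z(0.1562) = -1.010
c = −½·[z(H) + z(FA)] = −0.5 × (0.402 + (-1.010)) = 0.304
c > 0: the listener has a conservative response bias.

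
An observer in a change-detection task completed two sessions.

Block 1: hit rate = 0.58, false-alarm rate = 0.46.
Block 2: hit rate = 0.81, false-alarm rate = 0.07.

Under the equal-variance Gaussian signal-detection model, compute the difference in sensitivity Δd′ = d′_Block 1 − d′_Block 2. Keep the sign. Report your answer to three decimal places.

Block 1: z(0.58) = 0.2019, z(0.46) = -0.1004, d' = 0.3023
Block 2: z(0.81) = 0.8779, z(0.07) = -1.4758, d' = 2.3537
Δd' = d'_Block 1 − d'_Block 2 = 0.3023 − 2.3537 = -2.0514
Block 2 has the higher sensitivity.

Δd′ = -2.051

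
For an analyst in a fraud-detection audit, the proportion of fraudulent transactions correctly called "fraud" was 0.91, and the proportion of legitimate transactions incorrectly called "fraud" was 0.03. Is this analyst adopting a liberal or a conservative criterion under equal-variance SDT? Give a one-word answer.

conservative

z(H) = 1.341, z(FA) = -1.881
c = −½·(z(H) + z(FA)) = 0.270
c > 0 → conservative criterion (biased toward responding “no”).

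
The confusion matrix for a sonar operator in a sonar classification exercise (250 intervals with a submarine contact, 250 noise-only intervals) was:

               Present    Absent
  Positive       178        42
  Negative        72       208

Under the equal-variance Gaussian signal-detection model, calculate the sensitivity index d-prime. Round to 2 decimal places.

d-prime = 1.52

H = 178/250 = 0.7120
FA = 42/250 = 0.1680
z(0.7120) = 0.559, z(0.1680) = -0.962
d' = z(H) − z(FA) = 0.559 − (-0.962) = 1.521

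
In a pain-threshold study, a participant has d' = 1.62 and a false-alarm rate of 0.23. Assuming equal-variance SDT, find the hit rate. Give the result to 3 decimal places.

z(false-alarm rate) = z(0.23) = -0.7388
z(H) = z(FA) + d' = -0.7388 + 1.62 = 0.8812
hit rate = Φ(0.8812) = 0.8109

hit rate = 0.811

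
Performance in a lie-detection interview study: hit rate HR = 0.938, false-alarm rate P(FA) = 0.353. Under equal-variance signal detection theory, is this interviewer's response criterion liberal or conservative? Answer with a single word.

z(H) = 1.538, z(FA) = -0.377
c = −½·(z(H) + z(FA)) = -0.5805
c < 0 → liberal criterion (biased toward responding “yes”).

liberal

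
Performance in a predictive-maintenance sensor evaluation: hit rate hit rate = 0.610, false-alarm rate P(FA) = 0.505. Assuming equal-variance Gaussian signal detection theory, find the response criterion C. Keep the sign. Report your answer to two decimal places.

C = -0.15

z(H) = 0.2793
z(FA) = 0.0125
c = −½·[z(H) + z(FA)] = −0.5 × (0.2793 + 0.0125) = -0.1459
c < 0: the model has a liberal response bias.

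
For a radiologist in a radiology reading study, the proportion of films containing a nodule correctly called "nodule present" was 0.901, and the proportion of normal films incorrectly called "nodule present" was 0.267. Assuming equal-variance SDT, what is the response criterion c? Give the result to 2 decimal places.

c = -0.33

Φ⁻¹(H) = 1.287
Φ⁻¹(FA) = -0.622
c = −½·[z(H) + z(FA)] = −0.5 × (1.287 + (-0.622)) = -0.3325
c < 0: the radiologist has a liberal response bias.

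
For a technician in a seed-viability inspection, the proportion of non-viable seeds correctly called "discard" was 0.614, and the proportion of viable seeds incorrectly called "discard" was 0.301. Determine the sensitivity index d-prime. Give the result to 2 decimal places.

z(H) = 0.2898
z(FA) = -0.5215
d' = z(H) − z(FA) = 0.2898 − (-0.5215) = 0.8113

d-prime = 0.81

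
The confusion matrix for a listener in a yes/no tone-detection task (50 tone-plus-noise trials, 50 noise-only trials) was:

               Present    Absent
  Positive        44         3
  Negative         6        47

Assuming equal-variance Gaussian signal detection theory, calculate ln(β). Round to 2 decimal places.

ln β = 0.52

H = 44/50 = 0.8800
FA = 3/50 = 0.0600
z(0.8800) = 1.175, z(0.0600) = -1.555
ln β = −½·[z(H)² − z(FA)²] = −0.5 × (1.381 − 2.418) = 0.5185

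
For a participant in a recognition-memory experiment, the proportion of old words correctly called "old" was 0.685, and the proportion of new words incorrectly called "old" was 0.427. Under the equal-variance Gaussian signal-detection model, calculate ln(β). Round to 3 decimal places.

z(H) = z(0.685) = 0.4817
z(FA) = z(0.427) = -0.1840
ln β = −½·[z(H)² − z(FA)²] = −0.5 × (0.2320 − 0.0339) = -0.09905

ln β = -0.099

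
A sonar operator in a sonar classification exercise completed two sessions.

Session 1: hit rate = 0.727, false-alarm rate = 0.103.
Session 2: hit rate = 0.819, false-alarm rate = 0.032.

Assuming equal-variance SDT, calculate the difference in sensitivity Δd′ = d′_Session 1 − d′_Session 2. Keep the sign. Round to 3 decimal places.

Session 1: z(0.727) = 0.6038, z(0.103) = -1.2646, d' = 1.8684
Session 2: z(0.819) = 0.9116, z(0.032) = -1.8522, d' = 2.7638
Δd' = d'_Session 1 − d'_Session 2 = 1.8684 − 2.7638 = -0.8954
Session 2 has the higher sensitivity.

Δd′ = -0.895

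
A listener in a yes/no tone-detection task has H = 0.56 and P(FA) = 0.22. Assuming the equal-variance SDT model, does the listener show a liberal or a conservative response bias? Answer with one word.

conservative

z(H) = 0.151, z(FA) = -0.772
c = −½·(z(H) + z(FA)) = 0.3105
c > 0 → conservative criterion (biased toward responding “no”).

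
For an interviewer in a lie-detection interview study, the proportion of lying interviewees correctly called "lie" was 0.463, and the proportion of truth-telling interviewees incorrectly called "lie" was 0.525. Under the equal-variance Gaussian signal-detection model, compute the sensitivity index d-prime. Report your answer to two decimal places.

z(H) = -0.093
z(FA) = 0.063
d' = z(H) − z(FA) = -0.093 − 0.063 = -0.156

d-prime = -0.16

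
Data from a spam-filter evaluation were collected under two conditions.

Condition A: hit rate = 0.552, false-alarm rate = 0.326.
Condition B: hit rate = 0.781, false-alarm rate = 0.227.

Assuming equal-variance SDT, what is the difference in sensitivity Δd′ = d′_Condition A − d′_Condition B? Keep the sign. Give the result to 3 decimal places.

Δd′ = -0.943

Condition A: z(0.552) = 0.1307, z(0.326) = -0.4510, d' = 0.5817
Condition B: z(0.781) = 0.7756, z(0.227) = -0.7488, d' = 1.5244
Δd' = d'_Condition A − d'_Condition B = 0.5817 − 1.5244 = -0.9427
Condition B has the higher sensitivity.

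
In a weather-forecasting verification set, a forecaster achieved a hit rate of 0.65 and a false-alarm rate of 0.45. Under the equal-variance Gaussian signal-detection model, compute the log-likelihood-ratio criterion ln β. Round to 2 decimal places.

ln β = -0.07

z(H) = z(0.65) = 0.385
z(FA) = z(0.45) = -0.126
ln β = −½·[z(H)² − z(FA)²] = −0.5 × (0.148 − 0.016) = -0.066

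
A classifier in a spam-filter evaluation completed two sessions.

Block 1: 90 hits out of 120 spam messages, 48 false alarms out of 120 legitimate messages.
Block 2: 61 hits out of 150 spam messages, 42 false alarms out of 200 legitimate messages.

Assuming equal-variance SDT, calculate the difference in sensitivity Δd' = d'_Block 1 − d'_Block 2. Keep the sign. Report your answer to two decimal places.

Block 1: z(0.7500) = 0.674, z(0.4000) = -0.253, d' = 0.927
Block 2: z(0.4067) = -0.236, z(0.2100) = -0.806, d' = 0.570
Δd' = d'_Block 1 − d'_Block 2 = 0.927 − 0.570 = 0.357
Block 1 has the higher sensitivity.

Δd' = 0.36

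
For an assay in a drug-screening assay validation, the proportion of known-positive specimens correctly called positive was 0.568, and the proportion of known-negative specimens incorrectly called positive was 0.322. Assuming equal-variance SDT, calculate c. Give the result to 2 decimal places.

Φ⁻¹(0.568) = 0.171, Φ⁻¹(0.322) = -0.462
c = −½·[z(H) + z(FA)] = −0.5 × (0.171 + (-0.462)) = 0.1455
c > 0: the assay has a conservative response bias.

c = 0.15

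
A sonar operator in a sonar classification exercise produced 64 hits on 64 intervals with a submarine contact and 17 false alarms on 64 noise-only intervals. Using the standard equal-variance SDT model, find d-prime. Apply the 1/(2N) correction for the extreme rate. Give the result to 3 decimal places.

d-prime = 3.044

The hit rate is 64/64 = 1, so apply the 1/(2N) correction: H → 1 − 1/(2·64) = 0.99219.
z(H) = z(0.99219) = 2.4177
z(FA) = z(0.26562) = -0.6261
d' = 2.4177 − (-0.6261) = 3.0438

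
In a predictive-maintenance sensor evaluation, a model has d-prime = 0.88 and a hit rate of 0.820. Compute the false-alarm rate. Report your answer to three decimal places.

false-alarm rate = 0.514

z(hit rate) = z(0.820) = 0.9154
z(FA) = z(H) − d' = 0.9154 − 0.88 = 0.0354
false-alarm rate = Φ(0.0354) = 0.5141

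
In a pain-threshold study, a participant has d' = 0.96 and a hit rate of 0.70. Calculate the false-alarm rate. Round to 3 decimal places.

false-alarm rate = 0.332

z(hit rate) = z(0.70) = 0.5244
z(FA) = z(H) − d' = 0.5244 − 0.96 = -0.4356
false-alarm rate = Φ(-0.4356) = 0.3316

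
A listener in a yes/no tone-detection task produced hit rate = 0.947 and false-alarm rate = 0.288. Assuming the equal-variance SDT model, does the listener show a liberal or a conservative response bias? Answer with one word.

liberal

z(H) = 1.616, z(FA) = -0.559
c = −½·(z(H) + z(FA)) = -0.5285
c < 0 → liberal criterion (biased toward responding “yes”).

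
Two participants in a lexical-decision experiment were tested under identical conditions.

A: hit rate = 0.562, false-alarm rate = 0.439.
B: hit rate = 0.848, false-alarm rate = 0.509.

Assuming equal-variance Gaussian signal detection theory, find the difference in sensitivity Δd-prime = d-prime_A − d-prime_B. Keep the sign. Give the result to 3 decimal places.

A: z(0.562) = 0.1560, z(0.439) = -0.1535, d' = 0.3095
B: z(0.848) = 1.0279, z(0.509) = 0.0226, d' = 1.0053
Δd' = d'_A − d'_B = 0.3095 − 1.0053 = -0.6958
B has the higher sensitivity.

Δd-prime = -0.696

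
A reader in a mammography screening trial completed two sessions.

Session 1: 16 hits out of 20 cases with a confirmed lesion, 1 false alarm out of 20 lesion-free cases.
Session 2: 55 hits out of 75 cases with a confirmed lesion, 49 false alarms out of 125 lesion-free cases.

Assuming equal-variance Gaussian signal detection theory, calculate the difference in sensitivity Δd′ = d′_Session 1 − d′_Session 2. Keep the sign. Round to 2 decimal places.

Δd′ = 1.59

Session 1: z(0.8000) = 0.842, z(0.0500) = -1.645, d' = 2.487
Session 2: z(0.7333) = 0.623, z(0.3920) = -0.274, d' = 0.897
Δd' = d'_Session 1 − d'_Session 2 = 2.487 − 0.897 = 1.590
Session 1 has the higher sensitivity.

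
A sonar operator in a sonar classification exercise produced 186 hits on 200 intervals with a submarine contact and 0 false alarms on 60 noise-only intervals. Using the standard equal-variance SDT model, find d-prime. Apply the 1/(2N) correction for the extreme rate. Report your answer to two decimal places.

The false-alarm rate is 0/60 = 0, so apply the 1/(2N) correction: FA → 1/(2·60) = 0.00833.
z(H) = z(0.93000) = 1.476
z(FA) = z(0.00833) = -2.394
d' = 1.476 − (-2.394) = 3.870

d-prime = 3.87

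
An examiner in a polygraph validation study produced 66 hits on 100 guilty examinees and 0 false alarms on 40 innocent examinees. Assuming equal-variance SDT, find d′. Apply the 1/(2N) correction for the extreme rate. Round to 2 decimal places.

d′ = 2.65

The false-alarm rate is 0/40 = 0, so apply the 1/(2N) correction: FA → 1/(2·40) = 0.01250.
z(H) = z(0.66000) = 0.412
z(FA) = z(0.01250) = -2.241
d' = 0.412 − (-2.241) = 2.653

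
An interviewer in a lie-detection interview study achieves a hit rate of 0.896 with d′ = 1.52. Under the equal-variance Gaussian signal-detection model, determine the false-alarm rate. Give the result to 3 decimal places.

z(hit rate) = z(0.896) = 1.2591
z(FA) = z(H) − d' = 1.2591 − 1.52 = -0.2609
false-alarm rate = Φ(-0.2609) = 0.3971

false-alarm rate = 0.397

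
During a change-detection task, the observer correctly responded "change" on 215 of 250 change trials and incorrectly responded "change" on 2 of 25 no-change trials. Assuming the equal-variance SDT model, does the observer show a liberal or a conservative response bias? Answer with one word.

conservative

z(H) = 1.080, z(FA) = -1.405
c = −½·(z(H) + z(FA)) = 0.1625
c > 0 → conservative criterion (biased toward responding “no”).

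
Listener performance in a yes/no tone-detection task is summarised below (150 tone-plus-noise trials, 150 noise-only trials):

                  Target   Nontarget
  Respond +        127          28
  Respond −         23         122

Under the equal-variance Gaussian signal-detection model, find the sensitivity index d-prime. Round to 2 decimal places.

d-prime = 1.91

H = 127/150 = 0.8467
FA = 28/150 = 0.1867
z(H) = z(0.8467) = 1.022
z(FA) = z(0.1867) = -0.890
d' = z(H) − z(FA) = 1.022 − (-0.890) = 1.912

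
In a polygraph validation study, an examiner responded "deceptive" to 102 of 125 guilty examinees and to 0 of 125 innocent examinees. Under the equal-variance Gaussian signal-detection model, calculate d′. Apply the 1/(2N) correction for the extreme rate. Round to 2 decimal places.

d′ = 3.55

The false-alarm rate is 0/125 = 0, so apply the 1/(2N) correction: FA → 1/(2·125) = 0.00400.
z(H) = z(0.81600) = 0.900
z(FA) = z(0.00400) = -2.652
d' = 0.900 − (-2.652) = 3.552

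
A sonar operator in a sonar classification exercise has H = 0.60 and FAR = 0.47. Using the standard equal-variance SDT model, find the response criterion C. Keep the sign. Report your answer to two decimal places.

C = -0.09

z(H) = 0.253
z(FA) = -0.075
c = −½·[z(H) + z(FA)] = −0.5 × (0.253 + (-0.075)) = -0.089
c < 0: the sonar operator has a liberal response bias.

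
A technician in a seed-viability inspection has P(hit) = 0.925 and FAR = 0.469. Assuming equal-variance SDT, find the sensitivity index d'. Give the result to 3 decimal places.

z(H) = 1.4395
z(FA) = -0.0778
d' = z(H) − z(FA) = 1.4395 − (-0.0778) = 1.5173

d' = 1.517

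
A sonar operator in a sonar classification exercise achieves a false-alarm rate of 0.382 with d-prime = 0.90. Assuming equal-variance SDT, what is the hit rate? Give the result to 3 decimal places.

hit rate = 0.726

z(false-alarm rate) = z(0.382) = -0.3002
z(H) = z(FA) + d' = -0.3002 + 0.90 = 0.5998
hit rate = Φ(0.5998) = 0.7257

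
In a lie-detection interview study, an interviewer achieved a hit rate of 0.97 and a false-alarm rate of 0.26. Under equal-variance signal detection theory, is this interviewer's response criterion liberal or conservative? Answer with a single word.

liberal

z(H) = 1.881, z(FA) = -0.643
c = −½·(z(H) + z(FA)) = -0.619
c < 0 → liberal criterion (biased toward responding “yes”).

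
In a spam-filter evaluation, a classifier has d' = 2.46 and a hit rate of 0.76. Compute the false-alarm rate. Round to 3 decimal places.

false-alarm rate = 0.040

z(hit rate) = z(0.76) = 0.7063
z(FA) = z(H) − d' = 0.7063 − 2.46 = -1.7537
false-alarm rate = Φ(-1.7537) = 0.0397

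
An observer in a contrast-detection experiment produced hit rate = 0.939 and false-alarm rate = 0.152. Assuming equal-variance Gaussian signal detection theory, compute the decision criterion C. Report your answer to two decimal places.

C = -0.26

Φ⁻¹(0.939) = 1.546, Φ⁻¹(0.152) = -1.028
c = −½·[z(H) + z(FA)] = −0.5 × (1.546 + (-1.028)) = -0.259
c < 0: the observer has a liberal response bias.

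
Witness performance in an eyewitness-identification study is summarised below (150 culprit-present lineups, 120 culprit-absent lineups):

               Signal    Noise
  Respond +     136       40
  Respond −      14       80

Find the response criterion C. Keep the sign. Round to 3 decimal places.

C = -0.445

H = 136/150 = 0.9067
FA = 40/120 = 0.3333
z(0.9067) = 1.3207, z(0.3333) = -0.4308
c = −½·[z(H) + z(FA)] = −0.5 × (1.3207 + (-0.4308)) = -0.44495
c < 0: the witness has a liberal response bias.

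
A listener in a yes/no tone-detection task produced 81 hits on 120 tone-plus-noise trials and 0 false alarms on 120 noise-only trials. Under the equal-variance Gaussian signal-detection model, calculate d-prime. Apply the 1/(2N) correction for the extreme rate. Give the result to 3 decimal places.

The false-alarm rate is 0/120 = 0, so apply the 1/(2N) correction: FA → 1/(2·120) = 0.00417.
z(H) = z(0.67500) = 0.4538
z(FA) = z(0.00417) = -2.6380
d' = 0.4538 − (-2.6380) = 3.0918

d-prime = 3.092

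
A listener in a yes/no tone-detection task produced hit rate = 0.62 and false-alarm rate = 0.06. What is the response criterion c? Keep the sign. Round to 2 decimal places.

c = 0.62

Φ⁻¹(H) = Φ⁻¹(0.62) = 0.3055
Φ⁻¹(FA) = Φ⁻¹(0.06) = -1.5548
c = −½·[z(H) + z(FA)] = −0.5 × (0.3055 + (-1.5548)) = 0.62465
c > 0: the listener has a conservative response bias.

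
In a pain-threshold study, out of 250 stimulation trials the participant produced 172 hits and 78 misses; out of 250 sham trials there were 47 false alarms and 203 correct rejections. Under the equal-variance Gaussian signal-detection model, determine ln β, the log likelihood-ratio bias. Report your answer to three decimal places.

ln β = 0.272

H = 172/250 = 0.6880
FA = 47/250 = 0.1880
Φ⁻¹(0.6880) = 0.4902, Φ⁻¹(0.1880) = -0.8853
ln β = −½·[z(H)² − z(FA)²] = −0.5 × (0.2403 − 0.7838) = 0.27175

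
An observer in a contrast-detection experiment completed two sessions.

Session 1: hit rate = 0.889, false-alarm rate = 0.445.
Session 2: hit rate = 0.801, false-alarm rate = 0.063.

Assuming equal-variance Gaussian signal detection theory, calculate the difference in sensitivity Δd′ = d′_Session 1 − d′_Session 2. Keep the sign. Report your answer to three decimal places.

Δd′ = -1.016

Session 1: z(0.889) = 1.2212, z(0.445) = -0.1383, d' = 1.3595
Session 2: z(0.801) = 0.8452, z(0.063) = -1.5301, d' = 2.3753
Δd' = d'_Session 1 − d'_Session 2 = 1.3595 − 2.3753 = -1.0158
Session 2 has the higher sensitivity.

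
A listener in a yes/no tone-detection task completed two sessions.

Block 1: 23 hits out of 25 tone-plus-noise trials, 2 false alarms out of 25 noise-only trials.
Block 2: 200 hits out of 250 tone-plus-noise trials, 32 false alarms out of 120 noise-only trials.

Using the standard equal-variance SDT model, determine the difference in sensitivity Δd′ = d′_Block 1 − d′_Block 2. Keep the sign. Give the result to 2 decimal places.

Δd′ = 1.35

Block 1: z(0.9200) = 1.405, z(0.0800) = -1.405, d' = 2.810
Block 2: z(0.8000) = 0.842, z(0.2667) = -0.623, d' = 1.465
Δd' = d'_Block 1 − d'_Block 2 = 2.810 − 1.465 = 1.345
Block 1 has the higher sensitivity.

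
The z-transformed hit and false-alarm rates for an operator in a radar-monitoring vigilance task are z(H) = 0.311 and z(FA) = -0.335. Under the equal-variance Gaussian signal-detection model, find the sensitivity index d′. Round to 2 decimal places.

d′ = 0.65

d' = z(H) − z(FA) = 0.311 − (-0.335) = 0.646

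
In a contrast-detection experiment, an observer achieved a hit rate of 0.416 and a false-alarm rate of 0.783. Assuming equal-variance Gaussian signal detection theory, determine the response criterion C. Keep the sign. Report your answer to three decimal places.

C = -0.285

z(0.416) = -0.2121, z(0.783) = 0.7824
c = −½·[z(H) + z(FA)] = −0.5 × (-0.2121 + 0.7824) = -0.28515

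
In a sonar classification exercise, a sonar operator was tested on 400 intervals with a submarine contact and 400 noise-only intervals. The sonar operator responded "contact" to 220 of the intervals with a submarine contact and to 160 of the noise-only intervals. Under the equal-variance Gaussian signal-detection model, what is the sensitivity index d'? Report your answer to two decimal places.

d' = 0.38

H = 220/400 = 0.5500
FA = 160/400 = 0.4000
Φ⁻¹(0.5500) = 0.1257, Φ⁻¹(0.4000) = -0.2533
d' = z(H) − z(FA) = 0.1257 − (-0.2533) = 0.3790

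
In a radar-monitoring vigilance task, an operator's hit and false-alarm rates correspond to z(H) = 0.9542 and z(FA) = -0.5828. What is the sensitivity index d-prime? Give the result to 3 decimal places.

d' = z(H) − z(FA) = 0.9542 − (-0.5828) = 1.5370

d-prime = 1.537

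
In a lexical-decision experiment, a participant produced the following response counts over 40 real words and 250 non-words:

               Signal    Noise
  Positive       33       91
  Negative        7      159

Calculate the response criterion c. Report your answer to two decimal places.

c = -0.29

H = 33/40 = 0.8250
FA = 91/250 = 0.3640
z(H) = z(0.8250) = 0.935
z(FA) = z(0.3640) = -0.348
c = −½·[z(H) + z(FA)] = −0.5 × (0.935 + (-0.348)) = -0.2935
c < 0: the participant has a liberal response bias.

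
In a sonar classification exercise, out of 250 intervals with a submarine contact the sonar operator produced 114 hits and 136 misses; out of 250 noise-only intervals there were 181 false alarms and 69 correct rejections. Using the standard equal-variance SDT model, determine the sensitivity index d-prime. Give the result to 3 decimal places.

d-prime = -0.705

H = 114/250 = 0.4560
FA = 181/250 = 0.7240
z(H) = -0.1105
z(FA) = 0.5948
d' = z(H) − z(FA) = -0.1105 − 0.5948 = -0.7053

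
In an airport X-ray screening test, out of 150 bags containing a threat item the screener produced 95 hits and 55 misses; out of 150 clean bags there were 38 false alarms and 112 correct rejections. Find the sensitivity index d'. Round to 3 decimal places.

d' = 1.005

H = 95/150 = 0.6333
FA = 38/150 = 0.2533
z(0.6333) = 0.3406, z(0.2533) = -0.6641
d' = z(H) − z(FA) = 0.3406 − (-0.6641) = 1.0047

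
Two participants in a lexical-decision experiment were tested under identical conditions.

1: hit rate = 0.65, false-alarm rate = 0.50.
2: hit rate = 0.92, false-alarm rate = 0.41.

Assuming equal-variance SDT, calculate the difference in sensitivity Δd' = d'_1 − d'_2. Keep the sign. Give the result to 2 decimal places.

Δd' = -1.25

1: z(0.65) = 0.385, z(0.50) = 0.000, d' = 0.385
2: z(0.92) = 1.405, z(0.41) = -0.228, d' = 1.633
Δd' = d'_1 − d'_2 = 0.385 − 1.633 = -1.248
2 has the higher sensitivity.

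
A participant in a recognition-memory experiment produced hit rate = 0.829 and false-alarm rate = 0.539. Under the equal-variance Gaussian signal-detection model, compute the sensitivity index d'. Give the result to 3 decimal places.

d' = 0.852

z(H) = z(0.829) = 0.9502
z(FA) = z(0.539) = 0.0979
d' = z(H) − z(FA) = 0.9502 − 0.0979 = 0.8523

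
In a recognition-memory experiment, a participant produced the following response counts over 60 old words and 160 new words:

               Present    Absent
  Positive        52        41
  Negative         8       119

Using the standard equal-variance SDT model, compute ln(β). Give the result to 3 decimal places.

ln β = -0.402

H = 52/60 = 0.8667
FA = 41/160 = 0.2562
Φ⁻¹(H) = Φ⁻¹(0.8667) = 1.1109
Φ⁻¹(FA) = Φ⁻¹(0.2562) = -0.6551
ln β = −½·[z(H)² − z(FA)²] = −0.5 × (1.2341 − 0.4292) = -0.40245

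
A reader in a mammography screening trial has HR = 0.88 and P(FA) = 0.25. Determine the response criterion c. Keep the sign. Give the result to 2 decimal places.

z(0.88) = 1.1750, z(0.25) = -0.6745
c = −½·[z(H) + z(FA)] = −0.5 × (1.1750 + (-0.6745)) = -0.25025

c = -0.25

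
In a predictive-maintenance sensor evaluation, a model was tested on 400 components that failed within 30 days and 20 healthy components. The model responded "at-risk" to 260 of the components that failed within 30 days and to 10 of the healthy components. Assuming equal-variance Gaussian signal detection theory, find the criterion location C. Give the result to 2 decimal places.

H = 260/400 = 0.6500
FA = 10/20 = 0.5000
z(0.6500) = 0.385, z(0.5000) = 0.000
c = −½·[z(H) + z(FA)] = −0.5 × (0.385 + 0.000) = -0.1925
c < 0: the model has a liberal response bias.

C = -0.19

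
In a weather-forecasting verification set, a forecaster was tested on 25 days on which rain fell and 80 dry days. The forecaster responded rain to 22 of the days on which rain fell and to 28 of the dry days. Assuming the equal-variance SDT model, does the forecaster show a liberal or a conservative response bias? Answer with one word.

liberal

z(H) = 1.175, z(FA) = -0.385
c = −½·(z(H) + z(FA)) = -0.395
c < 0 → liberal criterion (biased toward responding “yes”).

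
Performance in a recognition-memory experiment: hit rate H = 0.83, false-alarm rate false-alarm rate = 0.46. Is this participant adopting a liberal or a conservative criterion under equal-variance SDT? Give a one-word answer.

liberal

z(H) = 0.954, z(FA) = -0.100
c = −½·(z(H) + z(FA)) = -0.427
c < 0 → liberal criterion (biased toward responding “yes”).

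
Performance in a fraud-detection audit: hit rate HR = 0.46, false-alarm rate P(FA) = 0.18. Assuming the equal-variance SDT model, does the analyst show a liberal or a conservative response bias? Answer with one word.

conservative

z(H) = -0.100, z(FA) = -0.915
c = −½·(z(H) + z(FA)) = 0.5075
c > 0 → conservative criterion (biased toward responding “no”).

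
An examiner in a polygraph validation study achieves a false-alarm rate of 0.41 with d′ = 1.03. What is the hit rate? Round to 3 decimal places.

hit rate = 0.789

z(false-alarm rate) = z(0.41) = -0.2275
z(H) = z(FA) + d' = -0.2275 + 1.03 = 0.8025
hit rate = Φ(0.8025) = 0.7889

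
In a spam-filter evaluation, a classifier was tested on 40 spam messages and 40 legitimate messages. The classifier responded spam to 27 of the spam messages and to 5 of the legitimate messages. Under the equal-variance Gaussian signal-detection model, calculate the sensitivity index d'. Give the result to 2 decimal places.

H = 27/40 = 0.6750
FA = 5/40 = 0.1250
Φ⁻¹(0.6750) = 0.454, Φ⁻¹(0.1250) = -1.150
d' = z(H) − z(FA) = 0.454 − (-1.150) = 1.604

d' = 1.60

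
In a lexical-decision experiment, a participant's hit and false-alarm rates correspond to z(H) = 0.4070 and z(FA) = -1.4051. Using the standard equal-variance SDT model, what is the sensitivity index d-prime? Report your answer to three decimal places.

d' = z(H) − z(FA) = 0.4070 − (-1.4051) = 1.8121

d-prime = 1.812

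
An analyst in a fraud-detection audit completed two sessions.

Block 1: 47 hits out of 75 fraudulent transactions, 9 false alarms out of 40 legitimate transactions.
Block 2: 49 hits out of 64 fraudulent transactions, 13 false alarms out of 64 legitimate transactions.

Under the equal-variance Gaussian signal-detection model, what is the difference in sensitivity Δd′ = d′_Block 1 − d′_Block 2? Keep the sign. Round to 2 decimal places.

Δd′ = -0.48

Block 1: z(0.6267) = 0.323, z(0.2250) = -0.755, d' = 1.078
Block 2: z(0.7656) = 0.724, z(0.2031) = -0.831, d' = 1.555
Δd' = d'_Block 1 − d'_Block 2 = 1.078 − 1.555 = -0.477
Block 2 has the higher sensitivity.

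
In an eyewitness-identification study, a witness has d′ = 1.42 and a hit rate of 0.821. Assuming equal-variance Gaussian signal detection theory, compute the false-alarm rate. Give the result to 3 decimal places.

false-alarm rate = 0.308

z(hit rate) = z(0.821) = 0.9192
z(FA) = z(H) − d' = 0.9192 − 1.42 = -0.5008
false-alarm rate = Φ(-0.5008) = 0.3083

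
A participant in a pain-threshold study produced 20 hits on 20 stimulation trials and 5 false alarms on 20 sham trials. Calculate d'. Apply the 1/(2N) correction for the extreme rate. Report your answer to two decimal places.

The hit rate is 20/20 = 1, so apply the 1/(2N) correction: H → 1 − 1/(2·20) = 0.97500.
z(H) = z(0.97500) = 1.960
z(FA) = z(0.25000) = -0.674
d' = 1.960 − (-0.674) = 2.634

d' = 2.63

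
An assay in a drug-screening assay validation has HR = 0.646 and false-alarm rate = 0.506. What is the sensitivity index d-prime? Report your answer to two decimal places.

d-prime = 0.36

z(H) = 0.3745
z(FA) = 0.0150
d' = z(H) − z(FA) = 0.3745 − 0.0150 = 0.3595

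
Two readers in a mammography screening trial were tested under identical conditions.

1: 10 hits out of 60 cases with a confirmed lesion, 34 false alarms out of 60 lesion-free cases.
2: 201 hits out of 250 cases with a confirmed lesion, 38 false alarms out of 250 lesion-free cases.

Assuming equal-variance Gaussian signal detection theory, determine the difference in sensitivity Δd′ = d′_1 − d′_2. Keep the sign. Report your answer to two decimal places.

1: z(0.1667) = -0.967, z(0.5667) = 0.168, d' = -1.135
2: z(0.8040) = 0.856, z(0.1520) = -1.028, d' = 1.884
Δd' = d'_1 − d'_2 = -1.135 − 1.884 = -3.019
2 has the higher sensitivity.

Δd′ = -3.02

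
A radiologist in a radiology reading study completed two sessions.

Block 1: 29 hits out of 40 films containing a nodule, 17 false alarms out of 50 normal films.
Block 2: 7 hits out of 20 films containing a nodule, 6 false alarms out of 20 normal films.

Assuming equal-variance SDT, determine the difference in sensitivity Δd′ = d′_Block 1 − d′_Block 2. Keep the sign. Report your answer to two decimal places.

Block 1: z(0.7250) = 0.598, z(0.3400) = -0.412, d' = 1.010
Block 2: z(0.3500) = -0.385, z(0.3000) = -0.524, d' = 0.139
Δd' = d'_Block 1 − d'_Block 2 = 1.010 − 0.139 = 0.871
Block 1 has the higher sensitivity.

Δd′ = 0.87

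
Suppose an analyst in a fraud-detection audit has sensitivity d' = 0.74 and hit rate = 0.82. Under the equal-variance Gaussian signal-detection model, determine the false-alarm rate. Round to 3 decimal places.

z(hit rate) = z(0.82) = 0.9154
z(FA) = z(H) − d' = 0.9154 − 0.74 = 0.1754
false-alarm rate = Φ(0.1754) = 0.5696

false-alarm rate = 0.570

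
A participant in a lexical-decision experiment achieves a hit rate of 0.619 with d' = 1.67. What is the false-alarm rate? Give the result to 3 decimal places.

false-alarm rate = 0.086

z(hit rate) = z(0.619) = 0.3029
z(FA) = z(H) − d' = 0.3029 − 1.67 = -1.3671
false-alarm rate = Φ(-1.3671) = 0.0858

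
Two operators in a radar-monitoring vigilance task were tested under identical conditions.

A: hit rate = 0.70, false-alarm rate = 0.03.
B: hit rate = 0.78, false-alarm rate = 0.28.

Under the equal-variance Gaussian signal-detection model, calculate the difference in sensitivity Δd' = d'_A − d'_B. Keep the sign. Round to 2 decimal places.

A: z(0.70) = 0.524, z(0.03) = -1.881, d' = 2.405
B: z(0.78) = 0.772, z(0.28) = -0.583, d' = 1.355
Δd' = d'_A − d'_B = 2.405 − 1.355 = 1.050
A has the higher sensitivity.

Δd' = 1.05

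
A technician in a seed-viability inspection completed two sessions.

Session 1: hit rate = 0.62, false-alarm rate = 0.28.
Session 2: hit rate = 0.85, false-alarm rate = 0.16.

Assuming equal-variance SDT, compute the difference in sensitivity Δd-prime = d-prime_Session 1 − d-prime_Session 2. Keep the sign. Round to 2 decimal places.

Session 1: z(0.62) = 0.305, z(0.28) = -0.583, d' = 0.888
Session 2: z(0.85) = 1.036, z(0.16) = -0.994, d' = 2.030
Δd' = d'_Session 1 − d'_Session 2 = 0.888 − 2.030 = -1.142
Session 2 has the higher sensitivity.

Δd-prime = -1.14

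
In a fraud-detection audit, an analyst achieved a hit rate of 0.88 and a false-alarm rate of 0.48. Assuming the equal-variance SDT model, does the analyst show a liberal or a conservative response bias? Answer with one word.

liberal

z(H) = 1.175, z(FA) = -0.050
c = −½·(z(H) + z(FA)) = -0.5625
c < 0 → liberal criterion (biased toward responding “yes”).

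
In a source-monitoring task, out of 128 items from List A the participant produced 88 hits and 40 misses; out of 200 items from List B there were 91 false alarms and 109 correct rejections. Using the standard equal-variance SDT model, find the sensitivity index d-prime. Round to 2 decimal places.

d-prime = 0.60

H = 88/128 = 0.6875
FA = 91/200 = 0.4550
Φ⁻¹(H) = Φ⁻¹(0.6875) = 0.489
Φ⁻¹(FA) = Φ⁻¹(0.4550) = -0.113
d' = z(H) − z(FA) = 0.489 − (-0.113) = 0.602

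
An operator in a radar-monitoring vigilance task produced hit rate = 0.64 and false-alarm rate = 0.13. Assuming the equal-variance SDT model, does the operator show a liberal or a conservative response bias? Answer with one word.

z(H) = 0.358, z(FA) = -1.126
c = −½·(z(H) + z(FA)) = 0.384
c > 0 → conservative criterion (biased toward responding “no”).

conservative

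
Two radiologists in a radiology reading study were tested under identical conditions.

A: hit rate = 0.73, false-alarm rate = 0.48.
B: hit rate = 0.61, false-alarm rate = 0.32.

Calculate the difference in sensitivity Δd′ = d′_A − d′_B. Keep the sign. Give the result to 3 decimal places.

Δd′ = -0.084

A: z(0.73) = 0.6128, z(0.48) = -0.0502, d' = 0.6630
B: z(0.61) = 0.2793, z(0.32) = -0.4677, d' = 0.7470
Δd' = d'_A − d'_B = 0.6630 − 0.7470 = -0.0840
B has the higher sensitivity.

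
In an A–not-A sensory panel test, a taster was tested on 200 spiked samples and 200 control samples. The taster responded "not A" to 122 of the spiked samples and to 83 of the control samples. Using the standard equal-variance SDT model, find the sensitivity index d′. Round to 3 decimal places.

d′ = 0.494

H = 122/200 = 0.6100
FA = 83/200 = 0.4150
z(0.6100) = 0.2793, z(0.4150) = -0.2147
d' = z(H) − z(FA) = 0.2793 − (-0.2147) = 0.4940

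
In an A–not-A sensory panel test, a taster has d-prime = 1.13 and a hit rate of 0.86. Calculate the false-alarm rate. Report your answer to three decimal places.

false-alarm rate = 0.480

z(hit rate) = z(0.86) = 1.0803
z(FA) = z(H) − d' = 1.0803 − 1.13 = -0.0497
false-alarm rate = Φ(-0.0497) = 0.4802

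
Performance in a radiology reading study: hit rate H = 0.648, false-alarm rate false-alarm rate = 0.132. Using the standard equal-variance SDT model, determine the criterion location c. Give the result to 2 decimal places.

c = 0.37

z(0.648) = 0.380, z(0.132) = -1.117
c = −½·[z(H) + z(FA)] = −0.5 × (0.380 + (-1.117)) = 0.3685
c > 0: the radiologist has a conservative response bias.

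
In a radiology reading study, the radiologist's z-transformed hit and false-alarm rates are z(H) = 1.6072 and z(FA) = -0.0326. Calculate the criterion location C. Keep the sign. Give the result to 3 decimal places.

C = -0.787

c = −½·[z(H) + z(FA)] = −½·(1.6072 + (-0.0326)) = -0.7873
c < 0: the radiologist has a liberal response bias.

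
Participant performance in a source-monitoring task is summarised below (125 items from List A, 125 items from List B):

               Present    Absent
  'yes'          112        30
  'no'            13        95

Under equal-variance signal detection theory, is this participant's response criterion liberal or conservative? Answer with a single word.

liberal

z(H) = 1.259, z(FA) = -0.706
c = −½·(z(H) + z(FA)) = -0.2765
c < 0 → liberal criterion (biased toward responding “yes”).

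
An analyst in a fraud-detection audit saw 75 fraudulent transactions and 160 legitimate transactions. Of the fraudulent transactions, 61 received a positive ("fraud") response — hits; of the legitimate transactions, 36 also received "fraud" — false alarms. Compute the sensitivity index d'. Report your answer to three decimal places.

H = 61/75 = 0.8133
FA = 36/160 = 0.2250
z(H) = 0.8901
z(FA) = -0.7554
d' = z(H) − z(FA) = 0.8901 − (-0.7554) = 1.6455

d' = 1.646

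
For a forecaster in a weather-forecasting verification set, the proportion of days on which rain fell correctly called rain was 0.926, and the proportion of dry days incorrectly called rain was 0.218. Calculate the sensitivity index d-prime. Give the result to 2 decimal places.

Φ⁻¹(H) = Φ⁻¹(0.926) = 1.447
Φ⁻¹(FA) = Φ⁻¹(0.218) = -0.779
d' = z(H) − z(FA) = 1.447 − (-0.779) = 2.226

d-prime = 2.23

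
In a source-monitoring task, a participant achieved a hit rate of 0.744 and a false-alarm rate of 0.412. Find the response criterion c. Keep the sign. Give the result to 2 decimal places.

Φ⁻¹(H) = 0.656
Φ⁻¹(FA) = -0.222
c = −½·[z(H) + z(FA)] = −0.5 × (0.656 + (-0.222)) = -0.217
c < 0: the participant has a liberal response bias.

c = -0.22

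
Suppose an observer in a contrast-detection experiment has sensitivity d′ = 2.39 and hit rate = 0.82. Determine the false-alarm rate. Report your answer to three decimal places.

false-alarm rate = 0.070

z(hit rate) = z(0.82) = 0.9154
z(FA) = z(H) − d' = 0.9154 − 2.39 = -1.4746
false-alarm rate = Φ(-1.4746) = 0.0702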